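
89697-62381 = 27316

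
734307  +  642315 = 1376622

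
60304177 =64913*929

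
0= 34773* 0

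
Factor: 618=2^1*3^1 *103^1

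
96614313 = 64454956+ 32159357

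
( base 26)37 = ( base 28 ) 31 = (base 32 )2l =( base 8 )125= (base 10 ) 85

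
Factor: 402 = 2^1*3^1*67^1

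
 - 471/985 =-1 + 514/985= -0.48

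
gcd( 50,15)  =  5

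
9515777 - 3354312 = 6161465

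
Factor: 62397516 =2^2*3^1*5199793^1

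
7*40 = 280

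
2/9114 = 1/4557  =  0.00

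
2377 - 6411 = - 4034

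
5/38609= 5/38609 = 0.00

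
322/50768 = 161/25384 = 0.01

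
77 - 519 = - 442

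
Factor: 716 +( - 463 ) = 253 = 11^1*23^1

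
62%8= 6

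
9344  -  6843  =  2501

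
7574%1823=282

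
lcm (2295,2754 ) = 13770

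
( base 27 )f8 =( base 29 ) e7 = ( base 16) 19D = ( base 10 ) 413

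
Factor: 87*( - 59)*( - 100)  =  2^2*3^1* 5^2*29^1 * 59^1 = 513300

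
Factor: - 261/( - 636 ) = 2^( - 2)*3^1*29^1 *53^( - 1) = 87/212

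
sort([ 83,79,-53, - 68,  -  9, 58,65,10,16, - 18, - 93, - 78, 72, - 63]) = [ - 93, - 78,-68,  -  63 , - 53, - 18, - 9,10,16, 58,65,  72, 79, 83 ] 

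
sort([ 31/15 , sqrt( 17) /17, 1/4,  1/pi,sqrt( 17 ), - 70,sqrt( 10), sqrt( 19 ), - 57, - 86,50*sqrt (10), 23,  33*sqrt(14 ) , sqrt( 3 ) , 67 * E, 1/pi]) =[-86, - 70, - 57, sqrt(17 )/17,1/4,1/pi, 1/pi, sqrt( 3), 31/15,sqrt( 10), sqrt(17),  sqrt ( 19 ), 23 , 33*sqrt( 14),50 * sqrt( 10),67*E]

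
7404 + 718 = 8122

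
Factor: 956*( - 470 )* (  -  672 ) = 2^8*3^1*5^1*7^1*47^1*239^1 = 301943040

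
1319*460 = 606740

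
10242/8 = 1280 + 1/4  =  1280.25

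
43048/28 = 10762/7=1537.43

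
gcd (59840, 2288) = 176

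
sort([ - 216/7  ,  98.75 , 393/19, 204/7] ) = [ - 216/7  ,  393/19, 204/7,98.75 ]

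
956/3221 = 956/3221= 0.30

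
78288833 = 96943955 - 18655122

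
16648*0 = 0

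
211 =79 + 132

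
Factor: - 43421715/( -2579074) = 2^( - 1)*3^2*5^1*964927^1*1289537^(  -  1 ) 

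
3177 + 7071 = 10248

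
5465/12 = 455 + 5/12 = 455.42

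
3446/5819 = 3446/5819 = 0.59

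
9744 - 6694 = 3050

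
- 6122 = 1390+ - 7512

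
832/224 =26/7= 3.71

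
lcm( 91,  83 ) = 7553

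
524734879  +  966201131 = 1490936010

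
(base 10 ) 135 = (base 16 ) 87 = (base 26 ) 55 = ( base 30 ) 4F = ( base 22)63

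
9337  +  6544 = 15881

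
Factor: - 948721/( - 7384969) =47^( - 1 ) * 157127^( - 1 ) *948721^1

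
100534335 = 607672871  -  507138536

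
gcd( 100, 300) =100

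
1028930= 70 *14699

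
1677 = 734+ 943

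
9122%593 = 227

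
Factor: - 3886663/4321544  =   - 2^(-3 )*11^1*97^( -1 )*5569^( - 1 ) * 353333^1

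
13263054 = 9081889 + 4181165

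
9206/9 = 1022+8/9 = 1022.89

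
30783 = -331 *( - 93 )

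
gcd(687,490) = 1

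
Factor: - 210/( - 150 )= 5^(-1)*7^1 =7/5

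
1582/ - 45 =- 36+38/45 = - 35.16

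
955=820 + 135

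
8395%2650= 445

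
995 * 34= 33830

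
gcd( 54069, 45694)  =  67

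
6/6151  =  6/6151 = 0.00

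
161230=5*32246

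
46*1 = 46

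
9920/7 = 9920/7 = 1417.14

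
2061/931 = 2061/931 = 2.21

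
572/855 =572/855= 0.67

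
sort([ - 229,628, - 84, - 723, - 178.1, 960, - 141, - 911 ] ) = [ - 911, - 723, - 229, - 178.1, - 141, - 84,628, 960]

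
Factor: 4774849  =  43^1 * 111043^1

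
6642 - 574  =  6068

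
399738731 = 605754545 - 206015814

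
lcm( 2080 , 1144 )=22880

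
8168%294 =230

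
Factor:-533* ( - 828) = 441324 = 2^2*3^2*13^1*23^1*41^1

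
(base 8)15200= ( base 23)cim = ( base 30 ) 7G4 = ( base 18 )12gg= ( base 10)6784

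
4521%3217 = 1304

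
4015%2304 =1711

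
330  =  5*66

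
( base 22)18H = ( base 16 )2a5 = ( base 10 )677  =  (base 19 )1GC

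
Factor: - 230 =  - 2^1*5^1 * 23^1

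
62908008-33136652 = 29771356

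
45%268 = 45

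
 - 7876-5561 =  - 13437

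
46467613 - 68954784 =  - 22487171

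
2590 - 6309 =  - 3719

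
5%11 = 5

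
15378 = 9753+5625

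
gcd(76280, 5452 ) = 4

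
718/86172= 359/43086= 0.01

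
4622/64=72 + 7/32 = 72.22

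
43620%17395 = 8830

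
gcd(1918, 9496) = 2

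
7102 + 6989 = 14091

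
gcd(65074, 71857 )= 1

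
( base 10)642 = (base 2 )1010000010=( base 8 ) 1202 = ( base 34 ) iu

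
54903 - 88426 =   -  33523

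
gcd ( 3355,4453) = 61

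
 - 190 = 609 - 799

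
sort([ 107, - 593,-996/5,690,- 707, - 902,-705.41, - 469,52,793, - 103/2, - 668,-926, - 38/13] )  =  [ - 926, - 902, - 707 , - 705.41, - 668, - 593,-469,- 996/5, - 103/2,-38/13,52,107,690 , 793 ] 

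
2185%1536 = 649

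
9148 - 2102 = 7046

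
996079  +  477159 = 1473238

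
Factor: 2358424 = 2^3*294803^1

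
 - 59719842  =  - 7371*8102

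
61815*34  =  2101710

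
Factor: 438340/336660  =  3^( - 1)*7^1*101^1*181^ ( - 1 ) = 707/543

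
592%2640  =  592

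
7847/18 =7847/18 =435.94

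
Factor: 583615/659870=2^(-1)*19^( - 1) * 23^( - 1 )*773^1 = 773/874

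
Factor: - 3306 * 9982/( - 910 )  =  2^1*3^1*5^( - 1)*13^( - 1)*19^1*23^1*29^1*31^1 = 2357178/65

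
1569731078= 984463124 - - 585267954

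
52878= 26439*2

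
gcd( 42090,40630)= 10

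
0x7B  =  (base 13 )96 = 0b1111011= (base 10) 123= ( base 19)69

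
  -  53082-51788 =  - 104870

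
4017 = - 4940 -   -  8957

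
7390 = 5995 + 1395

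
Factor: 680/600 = 17/15 = 3^( - 1)*5^( -1)*17^1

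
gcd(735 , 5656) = 7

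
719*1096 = 788024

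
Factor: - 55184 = - 2^4 * 3449^1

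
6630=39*170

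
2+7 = 9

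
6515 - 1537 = 4978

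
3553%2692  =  861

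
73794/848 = 36897/424=87.02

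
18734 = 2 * 9367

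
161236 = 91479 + 69757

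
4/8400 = 1/2100=0.00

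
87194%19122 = 10706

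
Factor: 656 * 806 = 2^5 * 13^1*31^1 * 41^1 = 528736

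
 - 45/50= - 9/10 = - 0.90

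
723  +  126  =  849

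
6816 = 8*852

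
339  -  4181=- 3842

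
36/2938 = 18/1469 = 0.01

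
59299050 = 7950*7459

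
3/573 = 1/191 = 0.01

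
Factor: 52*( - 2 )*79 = - 8216 = -2^3*13^1*79^1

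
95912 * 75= 7193400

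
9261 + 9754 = 19015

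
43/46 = 43/46 = 0.93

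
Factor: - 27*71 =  - 1917 = - 3^3*71^1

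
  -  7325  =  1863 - 9188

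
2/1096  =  1/548=0.00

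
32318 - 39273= - 6955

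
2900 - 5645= - 2745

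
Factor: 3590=2^1*5^1*359^1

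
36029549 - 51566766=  - 15537217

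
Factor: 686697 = 3^1  *  11^1 * 20809^1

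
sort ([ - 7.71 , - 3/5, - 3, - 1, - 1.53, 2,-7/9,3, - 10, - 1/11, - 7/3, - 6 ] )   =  [ - 10,-7.71,  -  6  , - 3, - 7/3, - 1.53, - 1, - 7/9, - 3/5 , - 1/11,2, 3]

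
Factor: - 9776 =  - 2^4*13^1*47^1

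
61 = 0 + 61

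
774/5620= 387/2810= 0.14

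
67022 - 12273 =54749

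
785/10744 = 785/10744=0.07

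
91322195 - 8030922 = 83291273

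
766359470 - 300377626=465981844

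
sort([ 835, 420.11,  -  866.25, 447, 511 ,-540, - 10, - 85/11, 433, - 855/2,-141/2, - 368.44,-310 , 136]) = [ - 866.25, - 540, - 855/2, - 368.44, - 310, - 141/2, - 10, - 85/11, 136,420.11,433 , 447, 511, 835] 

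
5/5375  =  1/1075 = 0.00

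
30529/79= 30529/79 = 386.44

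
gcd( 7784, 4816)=56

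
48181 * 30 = 1445430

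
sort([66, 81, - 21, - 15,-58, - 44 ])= [ - 58 ,-44,-21,  -  15, 66, 81]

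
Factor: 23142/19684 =87/74 = 2^ ( - 1 ) *3^1*29^1*37^( - 1 )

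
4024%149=1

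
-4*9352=-37408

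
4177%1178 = 643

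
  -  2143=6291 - 8434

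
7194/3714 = 1 + 580/619 =1.94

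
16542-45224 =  - 28682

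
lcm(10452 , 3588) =240396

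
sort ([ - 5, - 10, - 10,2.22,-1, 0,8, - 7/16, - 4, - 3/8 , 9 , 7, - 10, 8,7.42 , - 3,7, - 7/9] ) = [ - 10,- 10,  -  10, - 5, - 4,-3, - 1,-7/9, - 7/16,-3/8 , 0,2.22,7,7,7.42, 8, 8,9]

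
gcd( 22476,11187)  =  3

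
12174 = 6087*2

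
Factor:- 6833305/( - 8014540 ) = 2^(-2 )*67^(-1)*5981^( - 1)*1366661^1 = 1366661/1602908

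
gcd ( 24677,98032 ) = 1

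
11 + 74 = 85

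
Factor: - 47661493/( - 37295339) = 11^1*61^( - 1)*151^(-1 )*1109^1*3907^1*4049^(- 1 ) 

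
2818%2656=162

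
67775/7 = 67775/7=9682.14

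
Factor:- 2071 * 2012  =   - 4166852 =- 2^2*19^1*109^1*503^1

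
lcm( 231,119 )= 3927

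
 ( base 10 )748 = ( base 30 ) OS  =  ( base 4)23230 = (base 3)1000201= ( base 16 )2ec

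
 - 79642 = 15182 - 94824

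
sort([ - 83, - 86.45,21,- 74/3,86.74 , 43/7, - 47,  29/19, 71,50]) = [ - 86.45, - 83, - 47, - 74/3, 29/19, 43/7, 21,  50 , 71,86.74 ]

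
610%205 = 200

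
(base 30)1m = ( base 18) 2G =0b110100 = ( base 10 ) 52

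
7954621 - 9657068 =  - 1702447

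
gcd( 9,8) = 1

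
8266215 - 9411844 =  - 1145629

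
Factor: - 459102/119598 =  - 119/31 = -7^1*17^1*31^(-1 ) 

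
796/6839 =796/6839 = 0.12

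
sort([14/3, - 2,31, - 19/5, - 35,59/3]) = [ - 35, - 19/5, - 2, 14/3,59/3 , 31 ]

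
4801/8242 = 4801/8242= 0.58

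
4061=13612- 9551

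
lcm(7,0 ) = 0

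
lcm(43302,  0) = 0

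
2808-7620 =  -4812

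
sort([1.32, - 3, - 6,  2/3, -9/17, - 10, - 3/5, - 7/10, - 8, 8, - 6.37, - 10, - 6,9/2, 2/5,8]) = [ - 10,  -  10, - 8,  -  6.37, - 6 , - 6, - 3, - 7/10, - 3/5, - 9/17,2/5, 2/3, 1.32,9/2,  8, 8 ] 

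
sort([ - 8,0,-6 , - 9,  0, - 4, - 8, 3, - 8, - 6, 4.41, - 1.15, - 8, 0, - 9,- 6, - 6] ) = [  -  9,-9, - 8, - 8,  -  8, - 8 , - 6, - 6, - 6, - 6, - 4 , - 1.15, 0,0,0,3,  4.41] 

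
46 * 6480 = 298080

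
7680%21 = 15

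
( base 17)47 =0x4B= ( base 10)75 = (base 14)55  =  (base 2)1001011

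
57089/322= 57089/322 = 177.30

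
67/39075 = 67/39075 = 0.00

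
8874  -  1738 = 7136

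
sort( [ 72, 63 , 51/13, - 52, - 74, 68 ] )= [ - 74 , - 52,  51/13, 63, 68,72 ] 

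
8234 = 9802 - 1568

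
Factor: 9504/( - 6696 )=-44/31 = - 2^2*11^1*31^( - 1) 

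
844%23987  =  844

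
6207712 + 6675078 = 12882790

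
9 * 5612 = 50508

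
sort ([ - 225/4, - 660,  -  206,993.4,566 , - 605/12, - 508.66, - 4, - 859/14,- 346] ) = [ - 660, - 508.66, - 346,  -  206, - 859/14, - 225/4,- 605/12, - 4,566,993.4]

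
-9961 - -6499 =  - 3462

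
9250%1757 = 465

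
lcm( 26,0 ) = 0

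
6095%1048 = 855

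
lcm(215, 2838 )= 14190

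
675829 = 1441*469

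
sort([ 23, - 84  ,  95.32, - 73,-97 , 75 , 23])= [ - 97, - 84,  -  73 , 23, 23,  75,95.32 ] 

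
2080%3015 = 2080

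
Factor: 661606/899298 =330803/449649 = 3^(  -  2 )*11^1 * 17^1 *29^1*47^(-1)*61^1*1063^ (- 1)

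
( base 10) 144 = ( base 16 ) 90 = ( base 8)220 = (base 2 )10010000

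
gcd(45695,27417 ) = 9139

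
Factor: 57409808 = 2^4*3588113^1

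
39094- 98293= -59199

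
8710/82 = 4355/41 = 106.22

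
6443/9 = 6443/9 = 715.89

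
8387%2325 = 1412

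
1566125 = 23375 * 67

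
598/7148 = 299/3574 = 0.08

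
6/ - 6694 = - 1 + 3344/3347  =  - 0.00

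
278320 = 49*5680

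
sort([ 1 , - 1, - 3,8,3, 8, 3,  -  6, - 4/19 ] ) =[ - 6 , - 3, - 1,-4/19 , 1, 3, 3 , 8, 8]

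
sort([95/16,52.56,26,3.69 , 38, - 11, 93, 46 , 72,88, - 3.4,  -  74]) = [ - 74,-11, - 3.4,3.69 , 95/16,26, 38, 46,52.56,72,88,93]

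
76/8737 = 76/8737 = 0.01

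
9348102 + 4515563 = 13863665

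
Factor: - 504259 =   -  7^2*41^1*251^1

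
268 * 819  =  219492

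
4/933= 4/933 = 0.00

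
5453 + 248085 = 253538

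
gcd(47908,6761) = 1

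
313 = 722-409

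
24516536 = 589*41624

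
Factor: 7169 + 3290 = 10459^1 = 10459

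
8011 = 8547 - 536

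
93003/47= 93003/47 = 1978.79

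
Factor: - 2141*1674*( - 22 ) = 2^2*3^3*11^1*31^1*2141^1 = 78848748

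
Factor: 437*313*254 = 2^1*19^1 * 23^1*127^1*313^1 = 34742374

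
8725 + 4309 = 13034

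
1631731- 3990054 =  - 2358323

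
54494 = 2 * 27247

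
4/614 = 2/307 = 0.01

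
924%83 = 11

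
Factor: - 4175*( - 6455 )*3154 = 2^1 * 5^3*19^1*83^1 * 167^1*1291^1 = 84999117250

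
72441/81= 894+1/3 = 894.33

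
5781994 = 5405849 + 376145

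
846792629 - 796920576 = 49872053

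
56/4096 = 7/512 = 0.01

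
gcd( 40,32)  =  8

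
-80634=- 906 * 89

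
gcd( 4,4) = 4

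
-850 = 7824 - 8674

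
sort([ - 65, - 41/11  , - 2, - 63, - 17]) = [  -  65, - 63, - 17, - 41/11, - 2]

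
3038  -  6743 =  - 3705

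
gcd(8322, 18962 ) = 38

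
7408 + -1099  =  6309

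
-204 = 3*(-68) 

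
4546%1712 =1122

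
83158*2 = 166316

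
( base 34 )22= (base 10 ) 70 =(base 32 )26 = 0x46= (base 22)34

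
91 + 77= 168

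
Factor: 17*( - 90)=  - 2^1*3^2 * 5^1*17^1 = - 1530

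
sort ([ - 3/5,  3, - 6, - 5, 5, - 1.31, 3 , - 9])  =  [-9, - 6, - 5, - 1.31, - 3/5,3, 3,5] 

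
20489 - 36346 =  - 15857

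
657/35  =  657/35 = 18.77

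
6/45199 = 6/45199 = 0.00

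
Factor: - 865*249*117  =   - 3^3*5^1*13^1 * 83^1*173^1 = - 25200045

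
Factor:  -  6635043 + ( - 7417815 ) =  - 2^1*3^1*31^1*75553^1 = - 14052858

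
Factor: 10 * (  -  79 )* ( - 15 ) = 11850 = 2^1*3^1*5^2*79^1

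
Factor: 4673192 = 2^3*449^1*1301^1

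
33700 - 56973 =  - 23273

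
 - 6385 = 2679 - 9064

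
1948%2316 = 1948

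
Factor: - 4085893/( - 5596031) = 19^1*31^1*173^( - 1 )*991^1* 4621^( - 1) = 583699/799433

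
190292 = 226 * 842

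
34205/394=34205/394 = 86.81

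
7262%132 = 2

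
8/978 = 4/489 = 0.01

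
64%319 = 64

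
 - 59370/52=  - 1142 + 7/26 = - 1141.73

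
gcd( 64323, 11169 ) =9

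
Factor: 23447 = 23447^1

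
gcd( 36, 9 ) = 9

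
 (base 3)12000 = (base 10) 135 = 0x87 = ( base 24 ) 5f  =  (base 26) 55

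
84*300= 25200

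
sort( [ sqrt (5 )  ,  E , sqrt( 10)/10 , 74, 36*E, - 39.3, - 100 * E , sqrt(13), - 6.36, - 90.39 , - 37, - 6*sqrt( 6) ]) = [ - 100*E,-90.39, - 39.3 , - 37,-6*sqrt ( 6),  -  6.36 , sqrt(10 )/10,  sqrt( 5), E, sqrt( 13 ),74,36*E]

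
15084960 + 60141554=75226514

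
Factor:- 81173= - 81173^1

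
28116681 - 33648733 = - 5532052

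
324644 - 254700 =69944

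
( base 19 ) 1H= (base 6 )100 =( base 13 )2a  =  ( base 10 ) 36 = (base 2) 100100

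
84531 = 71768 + 12763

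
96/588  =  8/49= 0.16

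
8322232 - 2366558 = 5955674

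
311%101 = 8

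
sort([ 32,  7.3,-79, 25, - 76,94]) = [-79, -76,7.3, 25,  32,94] 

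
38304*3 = 114912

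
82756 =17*4868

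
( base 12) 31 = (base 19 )1i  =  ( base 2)100101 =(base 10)37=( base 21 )1g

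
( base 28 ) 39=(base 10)93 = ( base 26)3f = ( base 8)135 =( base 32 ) 2T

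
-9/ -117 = 1/13 = 0.08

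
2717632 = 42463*64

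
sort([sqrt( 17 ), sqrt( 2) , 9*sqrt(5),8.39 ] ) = [sqrt(2),sqrt ( 17 ),8.39,9 * sqrt (5)] 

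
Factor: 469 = 7^1*67^1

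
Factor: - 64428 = -2^2*3^1 *7^1 * 13^1 * 59^1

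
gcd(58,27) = 1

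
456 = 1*456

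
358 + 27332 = 27690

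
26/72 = 13/36 = 0.36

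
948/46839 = 316/15613 =0.02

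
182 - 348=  - 166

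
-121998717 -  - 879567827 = 757569110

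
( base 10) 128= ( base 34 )3Q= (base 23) 5D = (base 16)80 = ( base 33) 3T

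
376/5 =376/5 = 75.20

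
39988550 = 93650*427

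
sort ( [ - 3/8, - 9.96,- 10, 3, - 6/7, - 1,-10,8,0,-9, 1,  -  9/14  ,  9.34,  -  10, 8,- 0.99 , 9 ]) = [ - 10, - 10,-10,-9.96, - 9, - 1, - 0.99, - 6/7, - 9/14, - 3/8,0, 1 , 3,8, 8, 9, 9.34]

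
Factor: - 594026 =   -  2^1*229^1*1297^1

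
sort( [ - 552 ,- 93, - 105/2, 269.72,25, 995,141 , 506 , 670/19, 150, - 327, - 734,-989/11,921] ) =[ - 734, - 552 , - 327, - 93, - 989/11,-105/2,25,670/19, 141, 150, 269.72, 506,921,995]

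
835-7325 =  - 6490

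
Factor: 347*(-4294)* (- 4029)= 6003282522 = 2^1*3^1*17^1 * 19^1 * 79^1 * 113^1* 347^1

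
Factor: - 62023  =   - 13^2*367^1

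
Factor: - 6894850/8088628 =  - 3447425/4044314 = - 2^( - 1 )*5^2*73^1 *1889^1*2022157^( - 1)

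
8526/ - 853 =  - 10 + 4/853 = - 10.00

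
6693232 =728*9194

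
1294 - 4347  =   - 3053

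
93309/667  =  139+ 596/667 = 139.89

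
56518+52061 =108579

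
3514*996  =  3499944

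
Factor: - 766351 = -31^1*59^1*419^1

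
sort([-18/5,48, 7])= [ - 18/5 , 7, 48]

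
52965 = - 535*( - 99) 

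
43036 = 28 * 1537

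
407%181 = 45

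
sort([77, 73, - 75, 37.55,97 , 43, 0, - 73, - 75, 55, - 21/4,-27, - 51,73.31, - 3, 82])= [ - 75 , -75, - 73, - 51,-27, - 21/4, - 3,0, 37.55,43, 55,73,73.31,77,82,97]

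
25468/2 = 12734 = 12734.00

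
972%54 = 0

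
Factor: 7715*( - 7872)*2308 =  - 2^8 * 3^1*5^1*41^1*577^1*1543^1 = - 140170563840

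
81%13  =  3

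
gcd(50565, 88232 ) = 1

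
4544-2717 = 1827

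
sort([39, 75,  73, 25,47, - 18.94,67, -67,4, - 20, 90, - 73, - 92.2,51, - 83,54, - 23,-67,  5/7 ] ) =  [ - 92.2,-83, - 73,  -  67, - 67, - 23 , - 20 , - 18.94,5/7, 4, 25,39, 47, 51,54,67,73,75,90 ] 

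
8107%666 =115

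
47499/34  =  47499/34=1397.03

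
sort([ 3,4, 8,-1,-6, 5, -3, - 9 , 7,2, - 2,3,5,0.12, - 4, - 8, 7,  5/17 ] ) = [-9, - 8, - 6 , - 4, - 3,  -  2,- 1,0.12, 5/17,  2, 3, 3, 4,5, 5, 7,  7, 8]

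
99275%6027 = 2843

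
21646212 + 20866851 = 42513063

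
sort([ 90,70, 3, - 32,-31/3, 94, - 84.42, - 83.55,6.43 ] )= [ - 84.42,- 83.55, - 32, - 31/3,3,6.43,70, 90,94]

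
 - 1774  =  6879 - 8653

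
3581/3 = 1193 + 2/3  =  1193.67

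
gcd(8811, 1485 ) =99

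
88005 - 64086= 23919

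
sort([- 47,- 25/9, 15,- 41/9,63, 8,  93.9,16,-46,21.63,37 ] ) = [ - 47 ,-46, - 41/9, - 25/9,  8,15,16,21.63,37, 63,93.9 ] 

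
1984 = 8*248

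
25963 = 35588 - 9625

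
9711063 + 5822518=15533581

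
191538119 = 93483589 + 98054530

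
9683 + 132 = 9815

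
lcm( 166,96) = 7968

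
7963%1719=1087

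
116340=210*554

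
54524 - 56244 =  - 1720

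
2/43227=2/43227 = 0.00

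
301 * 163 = 49063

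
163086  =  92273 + 70813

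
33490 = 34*985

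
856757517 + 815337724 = 1672095241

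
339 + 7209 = 7548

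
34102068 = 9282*3674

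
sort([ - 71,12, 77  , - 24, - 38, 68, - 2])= [-71 ,- 38, - 24,-2,12,68, 77]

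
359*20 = 7180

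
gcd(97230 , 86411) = 1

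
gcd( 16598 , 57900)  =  386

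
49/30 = 1 + 19/30 = 1.63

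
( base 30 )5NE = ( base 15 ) 181E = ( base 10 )5204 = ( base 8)12124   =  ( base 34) 4h2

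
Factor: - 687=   -3^1 * 229^1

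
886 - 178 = 708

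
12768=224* 57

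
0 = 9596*0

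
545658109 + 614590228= 1160248337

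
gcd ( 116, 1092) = 4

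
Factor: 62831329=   11^1*5711939^1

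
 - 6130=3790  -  9920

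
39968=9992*4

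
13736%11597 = 2139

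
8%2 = 0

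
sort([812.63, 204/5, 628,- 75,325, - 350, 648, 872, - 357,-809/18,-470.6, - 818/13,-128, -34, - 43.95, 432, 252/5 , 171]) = [ - 470.6, - 357,- 350, - 128,-75, - 818/13, -809/18,-43.95, -34, 204/5, 252/5,171,  325, 432,  628,648,  812.63,  872 ]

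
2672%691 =599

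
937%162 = 127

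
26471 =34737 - 8266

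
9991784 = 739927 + 9251857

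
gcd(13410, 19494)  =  18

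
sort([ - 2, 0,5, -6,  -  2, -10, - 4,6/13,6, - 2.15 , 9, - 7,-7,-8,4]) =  [ - 10, - 8,  -  7 , - 7, - 6, - 4, - 2.15, - 2, - 2,0,6/13, 4,5,6, 9 ] 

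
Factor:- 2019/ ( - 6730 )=3/10 = 2^( - 1 )*3^1*5^ ( - 1)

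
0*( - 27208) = 0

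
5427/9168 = 1809/3056 = 0.59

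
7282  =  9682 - 2400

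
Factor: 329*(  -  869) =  - 7^1*11^1*47^1 * 79^1=- 285901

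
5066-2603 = 2463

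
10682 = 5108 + 5574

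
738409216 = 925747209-187337993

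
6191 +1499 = 7690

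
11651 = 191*61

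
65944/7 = 65944/7 = 9420.57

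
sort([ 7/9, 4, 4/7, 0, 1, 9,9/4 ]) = [0,4/7, 7/9,1,9/4,4, 9] 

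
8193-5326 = 2867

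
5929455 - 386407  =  5543048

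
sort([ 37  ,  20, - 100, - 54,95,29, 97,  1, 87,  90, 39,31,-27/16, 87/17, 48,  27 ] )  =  [ - 100, - 54,-27/16, 1, 87/17, 20, 27 , 29,31,  37, 39, 48,87,90, 95,  97 ] 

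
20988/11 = 1908 = 1908.00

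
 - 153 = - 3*51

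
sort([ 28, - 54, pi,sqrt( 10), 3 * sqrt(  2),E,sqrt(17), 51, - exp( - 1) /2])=[-54, - exp( - 1 )/2, E,pi, sqrt( 10),  sqrt ( 17) , 3*sqrt( 2 ) , 28 , 51 ]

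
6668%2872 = 924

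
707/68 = 707/68  =  10.40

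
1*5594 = 5594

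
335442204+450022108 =785464312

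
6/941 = 6/941 = 0.01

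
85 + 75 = 160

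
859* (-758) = -651122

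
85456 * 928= 79303168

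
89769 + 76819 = 166588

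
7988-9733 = -1745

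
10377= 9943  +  434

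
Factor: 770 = 2^1*5^1*7^1*11^1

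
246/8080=123/4040 = 0.03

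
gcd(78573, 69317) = 1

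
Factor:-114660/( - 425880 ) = 7/26 = 2^ ( - 1 )* 7^1*13^( - 1 )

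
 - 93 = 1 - 94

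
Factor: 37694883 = 3^1 * 12564961^1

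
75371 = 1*75371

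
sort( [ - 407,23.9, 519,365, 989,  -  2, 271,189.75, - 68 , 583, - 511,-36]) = [ - 511 , - 407, - 68, - 36,-2 , 23.9, 189.75, 271,365 , 519, 583,989]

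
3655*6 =21930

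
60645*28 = 1698060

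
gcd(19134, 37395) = 9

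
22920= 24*955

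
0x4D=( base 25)32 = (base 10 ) 77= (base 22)3B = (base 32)2d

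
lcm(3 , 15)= 15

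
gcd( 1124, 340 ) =4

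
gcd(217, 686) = 7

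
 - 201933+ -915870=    - 1117803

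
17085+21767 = 38852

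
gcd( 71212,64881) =1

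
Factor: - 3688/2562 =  - 1844/1281 = -2^2*3^( - 1)*7^(-1 )*61^( - 1 )*461^1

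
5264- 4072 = 1192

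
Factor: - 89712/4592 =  - 801/41 = - 3^2*41^( - 1)*89^1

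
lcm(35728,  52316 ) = 1464848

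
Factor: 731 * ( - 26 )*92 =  - 1748552 = - 2^3*13^1 * 17^1*23^1*43^1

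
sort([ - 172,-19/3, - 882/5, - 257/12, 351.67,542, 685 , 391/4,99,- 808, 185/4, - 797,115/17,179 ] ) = [ - 808, - 797, - 882/5,-172, - 257/12, - 19/3,115/17,  185/4,391/4, 99,179,  351.67,542,  685]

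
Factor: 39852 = 2^2*3^5*41^1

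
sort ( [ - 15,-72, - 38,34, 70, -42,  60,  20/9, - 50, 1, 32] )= [ - 72, - 50, - 42, - 38, - 15,1 , 20/9,  32,34, 60,70]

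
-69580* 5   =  -347900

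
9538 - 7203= 2335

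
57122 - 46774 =10348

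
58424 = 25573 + 32851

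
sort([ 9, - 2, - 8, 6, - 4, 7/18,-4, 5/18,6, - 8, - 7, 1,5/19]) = [ - 8, - 8, - 7,-4,  -  4,-2, 5/19, 5/18, 7/18, 1, 6,6,  9 ] 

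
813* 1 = 813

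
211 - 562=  - 351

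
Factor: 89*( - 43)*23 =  - 88021 = -  23^1*43^1*89^1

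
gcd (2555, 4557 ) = 7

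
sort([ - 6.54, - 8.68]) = [ - 8.68, - 6.54]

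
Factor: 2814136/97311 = 2^3*3^( - 1)*13^1*163^(  -  1)*199^(  -  1)*27059^1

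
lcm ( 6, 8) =24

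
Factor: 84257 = 109^1*773^1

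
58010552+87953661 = 145964213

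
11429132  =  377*30316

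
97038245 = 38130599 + 58907646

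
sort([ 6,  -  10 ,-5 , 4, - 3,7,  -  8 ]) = [ - 10, -8,  -  5,  -  3,  4,  6,7 ] 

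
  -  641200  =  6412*(  -  100)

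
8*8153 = 65224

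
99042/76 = 49521/38 = 1303.18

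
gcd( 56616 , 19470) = 6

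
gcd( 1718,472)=2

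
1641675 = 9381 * 175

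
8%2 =0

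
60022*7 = 420154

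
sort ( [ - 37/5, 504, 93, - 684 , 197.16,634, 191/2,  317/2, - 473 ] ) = [  -  684, - 473, - 37/5,93 , 191/2,317/2,197.16,504,634]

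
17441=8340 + 9101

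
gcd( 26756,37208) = 4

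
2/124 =1/62 = 0.02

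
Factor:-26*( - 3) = 2^1*3^1 * 13^1  =  78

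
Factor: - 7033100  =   - 2^2*5^2*  53^1*1327^1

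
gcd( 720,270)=90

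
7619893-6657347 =962546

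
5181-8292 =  - 3111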